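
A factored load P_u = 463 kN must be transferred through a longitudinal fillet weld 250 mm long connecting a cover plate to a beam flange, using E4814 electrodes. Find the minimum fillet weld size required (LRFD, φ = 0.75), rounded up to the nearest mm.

w = 13 mm

E48XX → F_EXX = 480 MPa.
Total weld length L = 250 mm.
Required throat t_e = P_u / (φ × 0.6 F_EXX × L) = 463 / (0.75 × 0.6 × 480 × 250 × 10⁻³) = 8.574 mm.
Required leg w = t_e / 0.707 = 12.13 mm → use 13 mm.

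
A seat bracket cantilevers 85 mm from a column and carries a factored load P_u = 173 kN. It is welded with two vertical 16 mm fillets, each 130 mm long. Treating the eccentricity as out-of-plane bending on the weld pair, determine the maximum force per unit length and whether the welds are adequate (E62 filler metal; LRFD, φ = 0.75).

E62XX → F_EXX = 620 MPa.
L_w = 2 × 130 = 260 mm; section modulus (unit throat) S = 2 × L²/6 = 5633 mm².
Direct shear f_v = P/L_w = 173×10³/260 = 665.4 N/mm.
Moment M = P × e = 173×10³ × 85 = 14705000 N·mm; bending f_b = M/S = 2610 N/mm.
f_max = √(f_v² + f_b²) = √(665.4² + 2610²) = 2694 N/mm.
φr_n = 0.75 × 0.6 × 620 × (0.707 × 16) = 3156 N/mm → adequate.

f_max ≈ 2690 N/mm; adequate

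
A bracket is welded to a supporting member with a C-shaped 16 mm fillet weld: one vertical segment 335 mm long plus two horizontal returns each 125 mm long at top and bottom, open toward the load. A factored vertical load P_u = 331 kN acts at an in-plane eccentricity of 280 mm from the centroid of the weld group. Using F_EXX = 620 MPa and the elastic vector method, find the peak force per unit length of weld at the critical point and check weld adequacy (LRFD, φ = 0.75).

Total weld length L_w = 585 mm. Treat welds as unit-width lines.
Centroid: x̄ = 2×125×62.5 / 585 = 26.71 mm from the vertical weld.
Polar moment about centroid: J = I_x + I_y = [335³/12 + 2×125×167.5²] + [335×26.71² + 2(125³/12 + 125×35.79²)] = 11030000 mm³.
Direct shear f_v = P/L_w = 331×10³ / 585 = 565.8 N/mm (vertical).
Torsion M = P·e = 331×10³ × 280 = 92680000 N·mm.
Critical point at (x, y) = (98.29, 167.5) from centroid. f_tx = M·y/J = 1407 N/mm; f_ty = M·x/J = 825.8 N/mm.
Resultant f_max = √[f_tx² + (f_v + f_ty)²] = √[1407² + (565.8 + 825.8)²] = 1979 N/mm.
Capacity per unit length: φr_n = 0.75 × 0.6 × 620 × (0.707 × 16) = 3156 N/mm.
1979 ≤ 3156 → adequate.

f_max ≈ 1980 N/mm; adequate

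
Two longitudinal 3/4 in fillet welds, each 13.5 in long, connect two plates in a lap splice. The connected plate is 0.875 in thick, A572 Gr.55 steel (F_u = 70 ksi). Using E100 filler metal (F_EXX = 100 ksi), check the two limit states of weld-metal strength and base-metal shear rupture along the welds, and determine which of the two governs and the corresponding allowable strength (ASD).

R_n/Ω ≈ 430 kip (weld metal governs)

t_e = 0.707 × 0.75 = 0.5302 in; L = 27 in.
Weld metal: R_n/Ω = (1/2.0) × 0.6 × 100 × 0.5302 × 27 = 429.5 kip.
Base metal (shear rupture): R_n/Ω = (1/2.0) × 0.6 × 70 × 0.875 × 27 = 496.1 kip.
Governing: weld metal.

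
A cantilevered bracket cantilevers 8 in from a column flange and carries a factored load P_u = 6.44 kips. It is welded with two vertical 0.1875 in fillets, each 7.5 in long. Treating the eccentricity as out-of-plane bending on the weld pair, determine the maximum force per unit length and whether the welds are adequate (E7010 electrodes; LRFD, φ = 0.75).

E70XX → F_EXX = 70 ksi.
L_w = 2 × 7.5 = 15 in; section modulus (unit throat) S = 2 × L²/6 = 18.75 in².
Direct shear f_v = P/L_w = 6.44/15 = 0.4293 kip/in.
Moment M = P × e = 6.44 × 8 = 51.52 kip·in; bending f_b = M/S = 2.748 kip/in.
f_max = √(f_v² + f_b²) = √(0.4293² + 2.748²) = 2.781 kip/in.
φr_n = 0.75 × 0.6 × 70 × (0.707 × 0.1875) = 4.176 kip/in → adequate.

f_max ≈ 2.78 kip/in; adequate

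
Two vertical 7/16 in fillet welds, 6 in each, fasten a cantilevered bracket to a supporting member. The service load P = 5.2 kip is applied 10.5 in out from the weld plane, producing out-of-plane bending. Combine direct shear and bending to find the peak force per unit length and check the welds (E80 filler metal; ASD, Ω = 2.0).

f_max ≈ 4.57 kip/in; adequate

E80XX → F_EXX = 80 ksi.
L_w = 2 × 6 = 12 in; section modulus (unit throat) S = 2 × L²/6 = 12 in².
Direct shear f_v = P/L_w = 5.2/12 = 0.4333 kip/in.
Moment M = P × e = 5.2 × 10.5 = 54.6 kip·in; bending f_b = M/S = 4.55 kip/in.
f_max = √(f_v² + f_b²) = √(0.4333² + 4.55²) = 4.571 kip/in.
r_n/Ω = (1/2.0) × 0.6 × 80 × (0.707 × 0.4375) = 7.423 kip/in → adequate.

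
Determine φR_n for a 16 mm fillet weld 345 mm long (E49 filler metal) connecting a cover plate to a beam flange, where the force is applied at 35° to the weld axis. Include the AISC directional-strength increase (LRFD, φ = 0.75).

E49XX → F_EXX = 490 MPa.
t_e = 0.707 × 16 = 11.31 mm; A_we = 11.31 × 345 = 3903 mm².
Directional factor: 1.0 + 0.5 sin^1.5(35°) = 1.217.
F_nw = 0.6 × 490 × 1.217 = 357.9 MPa.
φR_n = 0.75 × 357.9 × 3903 × 10⁻³ = 1047 kN.

φR_n ≈ 1050 kN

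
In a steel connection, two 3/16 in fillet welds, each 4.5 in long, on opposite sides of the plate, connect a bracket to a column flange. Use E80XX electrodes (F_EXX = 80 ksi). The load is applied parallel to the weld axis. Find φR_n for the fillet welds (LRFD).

Effective throat t_e = 0.707 × 0.1875 = 0.1326 in.
Total length L = 9 in; A_we = 0.1326 × 9 = 1.193 in².
F_nw = 0.6 F_EXX = 0.6 × 80 = 48 ksi.
φR_n = 0.75 × 48 × 1.193 = 42.95 kip.

φR_n ≈ 43 kip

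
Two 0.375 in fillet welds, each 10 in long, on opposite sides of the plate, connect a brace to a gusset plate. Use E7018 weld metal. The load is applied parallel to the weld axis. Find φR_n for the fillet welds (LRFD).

E70XX → F_EXX = 70 ksi.
Effective throat t_e = 0.707 × 0.375 = 0.2651 in.
Total length L = 20 in; A_we = 0.2651 × 20 = 5.303 in².
F_nw = 0.6 F_EXX = 0.6 × 70 = 42 ksi.
φR_n = 0.75 × 42 × 5.303 = 167 kip.

φR_n ≈ 167 kip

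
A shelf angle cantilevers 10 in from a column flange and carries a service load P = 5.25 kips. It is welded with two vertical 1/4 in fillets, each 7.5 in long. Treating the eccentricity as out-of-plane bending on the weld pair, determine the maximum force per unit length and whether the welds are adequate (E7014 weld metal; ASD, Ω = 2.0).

E70XX → F_EXX = 70 ksi.
L_w = 2 × 7.5 = 15 in; section modulus (unit throat) S = 2 × L²/6 = 18.75 in².
Direct shear f_v = P/L_w = 5.25/15 = 0.35 kip/in.
Moment M = P × e = 5.25 × 10 = 52.5 kip·in; bending f_b = M/S = 2.8 kip/in.
f_max = √(f_v² + f_b²) = √(0.35² + 2.8²) = 2.822 kip/in.
r_n/Ω = (1/2.0) × 0.6 × 70 × (0.707 × 0.25) = 3.712 kip/in → adequate.

f_max ≈ 2.82 kip/in; adequate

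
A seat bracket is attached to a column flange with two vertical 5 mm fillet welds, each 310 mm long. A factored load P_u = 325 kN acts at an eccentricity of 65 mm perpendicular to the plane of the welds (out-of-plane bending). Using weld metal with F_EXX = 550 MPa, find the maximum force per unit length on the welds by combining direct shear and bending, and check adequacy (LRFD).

f_max ≈ 842 N/mm; adequate

L_w = 2 × 310 = 620 mm; section modulus (unit throat) S = 2 × L²/6 = 32030 mm².
Direct shear f_v = P/L_w = 325×10³/620 = 524.2 N/mm.
Moment M = P × e = 325×10³ × 65 = 21125000 N·mm; bending f_b = M/S = 659.5 N/mm.
f_max = √(f_v² + f_b²) = √(524.2² + 659.5²) = 842.4 N/mm.
φr_n = 0.75 × 0.6 × 550 × (0.707 × 5) = 874.9 N/mm → adequate.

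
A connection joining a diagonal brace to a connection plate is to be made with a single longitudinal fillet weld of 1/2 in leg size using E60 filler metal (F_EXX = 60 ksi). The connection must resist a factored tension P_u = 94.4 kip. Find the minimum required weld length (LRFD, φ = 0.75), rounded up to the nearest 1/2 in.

L = 10 in

Throat t_e = 0.707 × 0.5 = 0.3535 in.
φr_n = 0.75 × 0.6 × 60 × 0.3535 = 9.544 kip/in.
L_req = P_u / φr_n = 94.4 / 9.544 = 9.891 in total.
Round up → use L = 10 in.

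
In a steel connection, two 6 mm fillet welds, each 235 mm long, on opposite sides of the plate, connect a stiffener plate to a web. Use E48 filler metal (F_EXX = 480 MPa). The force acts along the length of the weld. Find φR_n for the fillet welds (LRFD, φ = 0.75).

φR_n ≈ 431 kN

Effective throat t_e = 0.707 × 6 = 4.242 mm.
Total length L = 470 mm; A_we = 4.242 × 470 = 1994 mm².
F_nw = 0.6 F_EXX = 0.6 × 480 = 288 MPa.
φR_n = 0.75 × 288 × 1994 × 10⁻³ = 430.6 kN.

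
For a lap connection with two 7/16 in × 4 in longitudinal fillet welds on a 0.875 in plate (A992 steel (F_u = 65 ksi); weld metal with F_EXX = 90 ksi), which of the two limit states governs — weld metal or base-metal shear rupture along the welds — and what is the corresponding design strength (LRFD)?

φR_n ≈ 100 kips (weld metal governs)

t_e = 0.707 × 0.4375 = 0.3093 in; L = 8 in.
Weld metal: φR_n = 0.75 × 0.6 × 90 × 0.3093 × 8 = 100.2 kips.
Base metal (shear rupture): φR_n = 0.75 × 0.6 × 65 × 0.875 × 8 = 204.8 kips.
Governing: weld metal.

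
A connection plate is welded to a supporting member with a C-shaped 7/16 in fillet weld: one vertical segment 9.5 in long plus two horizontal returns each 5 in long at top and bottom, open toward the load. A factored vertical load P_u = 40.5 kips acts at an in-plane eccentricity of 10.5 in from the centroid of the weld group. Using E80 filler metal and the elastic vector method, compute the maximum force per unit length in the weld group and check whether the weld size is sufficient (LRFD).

E80XX → F_EXX = 80 ksi.
Total weld length L_w = 19.5 in. Treat welds as unit-width lines.
Centroid: x̄ = 2×5×2.5 / 19.5 = 1.282 in from the vertical weld.
Polar moment about centroid: J = I_x + I_y = [9.5³/12 + 2×5×4.75²] + [9.5×1.282² + 2(5³/12 + 5×1.218²)] = 348.4 in³.
Direct shear f_v = P/L_w = 40.5 / 19.5 = 2.077 kip/in (vertical).
Torsion M = P·e = 40.5 × 10.5 = 425.25 kip·in.
Critical point at (x, y) = (3.718, 4.75) from centroid. f_tx = M·y/J = 5.799 kip/in; f_ty = M·x/J = 4.539 kip/in.
Resultant f_max = √[f_tx² + (f_v + f_ty)²] = √[5.799² + (2.077 + 4.539)²] = 8.797 kip/in.
Capacity per unit length: φr_n = 0.75 × 0.6 × 80 × (0.707 × 0.4375) = 11.14 kip/in.
8.797 ≤ 11.14 → adequate.

f_max ≈ 8.8 kip/in; adequate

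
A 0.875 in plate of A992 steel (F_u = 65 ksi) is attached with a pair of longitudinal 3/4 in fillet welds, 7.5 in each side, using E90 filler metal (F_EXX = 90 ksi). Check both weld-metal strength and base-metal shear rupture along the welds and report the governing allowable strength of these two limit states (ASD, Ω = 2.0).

R_n/Ω ≈ 215 kips (weld metal governs)

t_e = 0.707 × 0.75 = 0.5302 in; L = 15 in.
Weld metal: R_n/Ω = (1/2.0) × 0.6 × 90 × 0.5302 × 15 = 214.8 kips.
Base metal (shear rupture): R_n/Ω = (1/2.0) × 0.6 × 65 × 0.875 × 15 = 255.9 kips.
Governing: weld metal.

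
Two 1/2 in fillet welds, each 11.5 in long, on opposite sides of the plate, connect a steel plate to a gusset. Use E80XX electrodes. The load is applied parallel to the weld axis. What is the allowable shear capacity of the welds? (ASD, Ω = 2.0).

E80XX → F_EXX = 80 ksi.
Effective throat t_e = 0.707 × 0.5 = 0.3535 in.
Total length L = 23 in; A_we = 0.3535 × 23 = 8.13 in².
F_nw = 0.6 F_EXX = 0.6 × 80 = 48 ksi.
R_n = 48 × 8.13 = 390.3 kip; R_n/Ω = 390.3/2.0 = 195.1 kip.

R_n/Ω ≈ 195 kip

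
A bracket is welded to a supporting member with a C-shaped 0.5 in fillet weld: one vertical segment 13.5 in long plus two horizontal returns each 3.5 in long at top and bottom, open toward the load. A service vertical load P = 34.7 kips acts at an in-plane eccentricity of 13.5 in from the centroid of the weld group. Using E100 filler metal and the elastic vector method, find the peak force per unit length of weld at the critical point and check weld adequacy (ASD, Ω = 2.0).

f_max ≈ 7.15 kip/in; adequate

E100XX → F_EXX = 100 ksi.
Total weld length L_w = 20.5 in. Treat welds as unit-width lines.
Centroid: x̄ = 2×3.5×1.75 / 20.5 = 0.5976 in from the vertical weld.
Polar moment about centroid: J = I_x + I_y = [13.5³/12 + 2×3.5×6.75²] + [13.5×0.5976² + 2(3.5³/12 + 3.5×1.152²)] = 545.2 in³.
Direct shear f_v = P/L_w = 34.7 / 20.5 = 1.693 kip/in (vertical).
Torsion M = P·e = 34.7 × 13.5 = 468.45 kip·in.
Critical point at (x, y) = (2.902, 6.75) from centroid. f_tx = M·y/J = 5.799 kip/in; f_ty = M·x/J = 2.494 kip/in.
Resultant f_max = √[f_tx² + (f_v + f_ty)²] = √[5.799² + (1.693 + 2.494)²] = 7.153 kip/in.
Capacity per unit length: r_n/Ω = (1/2.0) × 0.6 × 100 × (0.707 × 0.5) = 10.6 kip/in.
7.153 ≤ 10.6 → adequate.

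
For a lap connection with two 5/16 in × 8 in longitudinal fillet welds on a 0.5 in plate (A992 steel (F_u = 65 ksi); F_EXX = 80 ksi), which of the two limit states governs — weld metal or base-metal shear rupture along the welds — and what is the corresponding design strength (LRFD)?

φR_n ≈ 127 kip (weld metal governs)

t_e = 0.707 × 0.3125 = 0.2209 in; L = 16 in.
Weld metal: φR_n = 0.75 × 0.6 × 80 × 0.2209 × 16 = 127.3 kip.
Base metal (shear rupture): φR_n = 0.75 × 0.6 × 65 × 0.5 × 16 = 234 kip.
Governing: weld metal.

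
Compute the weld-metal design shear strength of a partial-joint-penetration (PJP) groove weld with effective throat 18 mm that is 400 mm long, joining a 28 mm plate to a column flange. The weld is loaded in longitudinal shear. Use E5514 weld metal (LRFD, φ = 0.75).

φR_n ≈ 1780 kN

E55XX → F_EXX = 550 MPa.
Effective throat (given) t_e = 18 mm.
A_we = 18 × 400 = 7200 mm².
F_nw = 0.6 F_EXX = 330 MPa.
φR_n = 0.75 × 330 × 7200 × 10⁻³ = 1782 kN.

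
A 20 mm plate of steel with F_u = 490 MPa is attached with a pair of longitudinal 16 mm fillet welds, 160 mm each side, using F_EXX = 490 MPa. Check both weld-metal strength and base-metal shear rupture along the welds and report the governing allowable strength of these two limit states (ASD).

t_e = 0.707 × 16 = 11.31 mm; L = 320 mm.
Weld metal: R_n/Ω = (1/2.0) × 0.6 × 490 × 11.31 × 320 × 10⁻³ = 532.1 kN.
Base metal (shear rupture): R_n/Ω = (1/2.0) × 0.6 × 490 × 20 × 320 × 10⁻³ = 940.8 kN.
Governing: weld metal.

R_n/Ω ≈ 532 kN (weld metal governs)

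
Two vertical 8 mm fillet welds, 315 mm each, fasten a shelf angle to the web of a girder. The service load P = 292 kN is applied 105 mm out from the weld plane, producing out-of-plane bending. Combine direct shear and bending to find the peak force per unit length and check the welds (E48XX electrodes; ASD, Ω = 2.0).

f_max ≈ 1040 N/mm; NOT adequate

E48XX → F_EXX = 480 MPa.
L_w = 2 × 315 = 630 mm; section modulus (unit throat) S = 2 × L²/6 = 33080 mm².
Direct shear f_v = P/L_w = 292×10³/630 = 463.5 N/mm.
Moment M = P × e = 292×10³ × 105 = 30660000 N·mm; bending f_b = M/S = 927 N/mm.
f_max = √(f_v² + f_b²) = √(463.5² + 927²) = 1036 N/mm.
r_n/Ω = (1/2.0) × 0.6 × 480 × (0.707 × 8) = 814.5 N/mm → NOT adequate.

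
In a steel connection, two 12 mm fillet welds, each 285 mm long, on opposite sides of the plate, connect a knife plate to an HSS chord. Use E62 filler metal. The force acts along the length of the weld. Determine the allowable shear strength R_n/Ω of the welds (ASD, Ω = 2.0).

R_n/Ω ≈ 899 kN

E62XX → F_EXX = 620 MPa.
Effective throat t_e = 0.707 × 12 = 8.484 mm.
Total length L = 570 mm; A_we = 8.484 × 570 = 4836 mm².
F_nw = 0.6 F_EXX = 0.6 × 620 = 372 MPa.
R_n = 372 × 4836 × 10⁻³ = 1799 kN; R_n/Ω = 1799/2.0 = 899.5 kN.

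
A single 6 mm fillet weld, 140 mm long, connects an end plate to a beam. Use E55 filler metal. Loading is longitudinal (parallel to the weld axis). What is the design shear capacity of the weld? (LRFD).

φR_n ≈ 147 kN

E55XX → F_EXX = 550 MPa.
Effective throat t_e = 0.707 × 6 = 4.242 mm.
Total length L = 140 mm; A_we = 4.242 × 140 = 593.9 mm².
F_nw = 0.6 F_EXX = 0.6 × 550 = 330 MPa.
φR_n = 0.75 × 330 × 593.9 × 10⁻³ = 147 kN.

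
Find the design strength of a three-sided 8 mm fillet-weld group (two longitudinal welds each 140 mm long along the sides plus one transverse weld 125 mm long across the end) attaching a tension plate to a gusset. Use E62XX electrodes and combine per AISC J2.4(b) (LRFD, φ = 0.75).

φR_n ≈ 671 kN

E62XX → F_EXX = 620 MPa.
t_e = 0.707 × 8 = 5.656 mm.
R_nwl = 0.6 × 620 × 5.656 × 280 × 10⁻³ = 589.1 kN (longitudinal, 2 welds).
R_nwt = 0.6 × 620 × 5.656 × 125 × 10⁻³ = 263 kN (transverse, base value).
(i) R_nwl + R_nwt = 852.1 kN; (ii) 0.85 R_nwl + 1.5 R_nwt = 895.3 kN.
R_n = max = 895.3 kN [governs: (ii)]; φR_n = 671.4 kN.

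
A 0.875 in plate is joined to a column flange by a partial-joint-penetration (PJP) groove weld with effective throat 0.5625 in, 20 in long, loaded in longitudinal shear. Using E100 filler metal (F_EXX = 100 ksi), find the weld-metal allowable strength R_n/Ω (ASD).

R_n/Ω ≈ 338 kips

Effective throat (given) t_e = 0.5625 in.
A_we = 0.5625 × 20 = 11.25 in².
F_nw = 0.6 F_EXX = 60 ksi.
R_n/Ω = (60 × 11.25) / 2.0 = 337.5 kips.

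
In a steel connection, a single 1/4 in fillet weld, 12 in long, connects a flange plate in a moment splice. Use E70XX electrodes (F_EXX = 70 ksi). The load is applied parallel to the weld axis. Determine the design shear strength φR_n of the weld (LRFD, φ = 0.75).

φR_n ≈ 66.8 kips

Effective throat t_e = 0.707 × 0.25 = 0.1767 in.
Total length L = 12 in; A_we = 0.1767 × 12 = 2.121 in².
F_nw = 0.6 F_EXX = 0.6 × 70 = 42 ksi.
φR_n = 0.75 × 42 × 2.121 = 66.81 kips.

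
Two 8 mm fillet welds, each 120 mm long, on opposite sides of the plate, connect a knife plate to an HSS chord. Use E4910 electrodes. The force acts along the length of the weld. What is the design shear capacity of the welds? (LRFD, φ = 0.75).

φR_n ≈ 299 kN

E49XX → F_EXX = 490 MPa.
Effective throat t_e = 0.707 × 8 = 5.656 mm.
Total length L = 240 mm; A_we = 5.656 × 240 = 1357 mm².
F_nw = 0.6 F_EXX = 0.6 × 490 = 294 MPa.
φR_n = 0.75 × 294 × 1357 × 10⁻³ = 299.3 kN.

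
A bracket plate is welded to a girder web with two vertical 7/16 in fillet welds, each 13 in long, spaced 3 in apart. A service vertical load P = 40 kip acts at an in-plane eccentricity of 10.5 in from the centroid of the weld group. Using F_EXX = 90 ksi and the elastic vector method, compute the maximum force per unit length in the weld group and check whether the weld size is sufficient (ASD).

f_max ≈ 7.1 kip/in; adequate

Total weld length L_w = 26 in. Treat welds as unit-width lines.
Polar moment about centroid: J = 2[d³/12 + d(b/2)²] = 2[13³/12 + 13×1.5²] = 424.7 in³.
Direct shear f_v = P/L_w = 40 / 26 = 1.538 kip/in (vertical).
Torsion M = P·e = 40 × 10.5 = 420 kip·in.
Critical point at (x, y) = (1.5, 6.5) from centroid. f_tx = M·y/J = 6.429 kip/in; f_ty = M·x/J = 1.484 kip/in.
Resultant f_max = √[f_tx² + (f_v + f_ty)²] = √[6.429² + (1.538 + 1.484)²] = 7.103 kip/in.
Capacity per unit length: r_n/Ω = (1/2.0) × 0.6 × 90 × (0.707 × 0.4375) = 8.351 kip/in.
7.103 ≤ 8.351 → adequate.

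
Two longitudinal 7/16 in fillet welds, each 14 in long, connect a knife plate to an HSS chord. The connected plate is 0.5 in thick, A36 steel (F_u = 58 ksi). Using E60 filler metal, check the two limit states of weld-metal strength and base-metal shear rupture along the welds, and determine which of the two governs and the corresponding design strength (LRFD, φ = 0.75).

φR_n ≈ 234 kip (weld metal governs)

E60XX → F_EXX = 60 ksi.
t_e = 0.707 × 0.4375 = 0.3093 in; L = 28 in.
Weld metal: φR_n = 0.75 × 0.6 × 60 × 0.3093 × 28 = 233.8 kip.
Base metal (shear rupture): φR_n = 0.75 × 0.6 × 58 × 0.5 × 28 = 365.4 kip.
Governing: weld metal.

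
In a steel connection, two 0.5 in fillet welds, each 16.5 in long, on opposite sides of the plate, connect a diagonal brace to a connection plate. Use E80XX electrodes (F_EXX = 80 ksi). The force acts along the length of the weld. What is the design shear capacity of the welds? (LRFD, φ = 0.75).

Effective throat t_e = 0.707 × 0.5 = 0.3535 in.
Total length L = 33 in; A_we = 0.3535 × 33 = 11.67 in².
F_nw = 0.6 F_EXX = 0.6 × 80 = 48 ksi.
φR_n = 0.75 × 48 × 11.67 = 420 kip.

φR_n ≈ 420 kip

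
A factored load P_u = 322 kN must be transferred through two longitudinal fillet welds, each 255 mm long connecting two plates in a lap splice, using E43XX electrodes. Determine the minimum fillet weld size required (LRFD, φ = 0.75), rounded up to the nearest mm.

w = 5 mm

E43XX → F_EXX = 430 MPa.
Total weld length L = 510 mm.
Required throat t_e = P_u / (φ × 0.6 F_EXX × L) = 322 / (0.75 × 0.6 × 430 × 510 × 10⁻³) = 3.263 mm.
Required leg w = t_e / 0.707 = 4.615 mm → use 5 mm.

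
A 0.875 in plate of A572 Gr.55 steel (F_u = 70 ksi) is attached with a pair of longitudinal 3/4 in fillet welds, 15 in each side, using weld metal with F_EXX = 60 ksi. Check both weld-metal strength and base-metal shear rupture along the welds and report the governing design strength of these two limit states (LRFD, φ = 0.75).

t_e = 0.707 × 0.75 = 0.5302 in; L = 30 in.
Weld metal: φR_n = 0.75 × 0.6 × 60 × 0.5302 × 30 = 429.5 kip.
Base metal (shear rupture): φR_n = 0.75 × 0.6 × 70 × 0.875 × 30 = 826.9 kip.
Governing: weld metal.

φR_n ≈ 430 kip (weld metal governs)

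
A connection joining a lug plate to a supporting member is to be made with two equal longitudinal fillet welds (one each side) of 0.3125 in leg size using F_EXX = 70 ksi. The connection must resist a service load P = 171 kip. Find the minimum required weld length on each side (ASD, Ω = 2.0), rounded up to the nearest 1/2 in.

Throat t_e = 0.707 × 0.3125 = 0.2209 in.
r_n/Ω = (0.6 × 70 × 0.2209) / 2.0 = 4.64 kip/in.
L_req = P / (r_n/Ω) = 171 / 4.64 = 36.86 in total.
Per side: 36.86 / 2 = 18.43 in.
Round up → use L = 18.5 in on each side.

L = 18.5 in on each side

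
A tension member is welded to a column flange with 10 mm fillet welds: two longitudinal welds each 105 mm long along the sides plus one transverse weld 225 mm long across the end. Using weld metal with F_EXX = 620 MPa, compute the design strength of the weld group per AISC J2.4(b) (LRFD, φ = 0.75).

φR_n ≈ 1020 kN

t_e = 0.707 × 10 = 7.07 mm.
R_nwl = 0.6 × 620 × 7.07 × 210 × 10⁻³ = 552.3 kN (longitudinal, 2 welds).
R_nwt = 0.6 × 620 × 7.07 × 225 × 10⁻³ = 591.8 kN (transverse, base value).
(i) R_nwl + R_nwt = 1144 kN; (ii) 0.85 R_nwl + 1.5 R_nwt = 1357 kN.
R_n = max = 1357 kN [governs: (ii)]; φR_n = 1018 kN.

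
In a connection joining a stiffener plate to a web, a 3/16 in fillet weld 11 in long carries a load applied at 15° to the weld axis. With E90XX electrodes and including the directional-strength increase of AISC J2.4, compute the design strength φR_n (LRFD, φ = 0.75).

φR_n ≈ 62.9 kips

E90XX → F_EXX = 90 ksi.
t_e = 0.707 × 0.1875 = 0.1326 in; A_we = 0.1326 × 11 = 1.458 in².
Directional factor: 1.0 + 0.5 sin^1.5(15°) = 1.066.
F_nw = 0.6 × 90 × 1.066 = 57.56 ksi.
φR_n = 0.75 × 57.56 × 1.458 = 62.94 kips.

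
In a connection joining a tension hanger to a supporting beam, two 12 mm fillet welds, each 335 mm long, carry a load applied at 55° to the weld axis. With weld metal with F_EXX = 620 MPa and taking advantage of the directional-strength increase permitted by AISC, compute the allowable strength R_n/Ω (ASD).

t_e = 0.707 × 12 = 8.484 mm; A_we = 8.484 × 670 = 5684 mm².
Directional factor: 1.0 + 0.5 sin^1.5(55°) = 1.371.
F_nw = 0.6 × 620 × 1.371 = 509.9 MPa.
R_n/Ω = (509.9 × 5684) / 2.0 × 10⁻³ = 1449 kN.

R_n/Ω ≈ 1450 kN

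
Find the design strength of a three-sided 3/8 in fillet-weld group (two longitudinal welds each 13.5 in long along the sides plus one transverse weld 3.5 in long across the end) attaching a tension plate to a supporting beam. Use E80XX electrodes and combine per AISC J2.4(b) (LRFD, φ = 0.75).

φR_n ≈ 291 kips

E80XX → F_EXX = 80 ksi.
t_e = 0.707 × 0.375 = 0.2651 in.
R_nwl = 0.6 × 80 × 0.2651 × 27 = 343.6 kips (longitudinal, 2 welds).
R_nwt = 0.6 × 80 × 0.2651 × 3.5 = 44.54 kips (transverse, base value).
(i) R_nwl + R_nwt = 388.1 kips; (ii) 0.85 R_nwl + 1.5 R_nwt = 358.9 kips.
R_n = max = 388.1 kips [governs: (i)]; φR_n = 291.1 kips.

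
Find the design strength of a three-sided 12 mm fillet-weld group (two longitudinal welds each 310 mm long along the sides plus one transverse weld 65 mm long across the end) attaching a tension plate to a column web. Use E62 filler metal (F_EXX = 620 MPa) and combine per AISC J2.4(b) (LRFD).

φR_n ≈ 1620 kN

t_e = 0.707 × 12 = 8.484 mm.
R_nwl = 0.6 × 620 × 8.484 × 620 × 10⁻³ = 1957 kN (longitudinal, 2 welds).
R_nwt = 0.6 × 620 × 8.484 × 65 × 10⁻³ = 205.1 kN (transverse, base value).
(i) R_nwl + R_nwt = 2162 kN; (ii) 0.85 R_nwl + 1.5 R_nwt = 1971 kN.
R_n = max = 2162 kN [governs: (i)]; φR_n = 1621 kN.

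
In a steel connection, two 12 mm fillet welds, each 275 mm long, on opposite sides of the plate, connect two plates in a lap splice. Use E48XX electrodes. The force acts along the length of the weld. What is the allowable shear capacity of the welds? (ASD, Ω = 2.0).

R_n/Ω ≈ 672 kN

E48XX → F_EXX = 480 MPa.
Effective throat t_e = 0.707 × 12 = 8.484 mm.
Total length L = 550 mm; A_we = 8.484 × 550 = 4666 mm².
F_nw = 0.6 F_EXX = 0.6 × 480 = 288 MPa.
R_n = 288 × 4666 × 10⁻³ = 1344 kN; R_n/Ω = 1344/2.0 = 671.9 kN.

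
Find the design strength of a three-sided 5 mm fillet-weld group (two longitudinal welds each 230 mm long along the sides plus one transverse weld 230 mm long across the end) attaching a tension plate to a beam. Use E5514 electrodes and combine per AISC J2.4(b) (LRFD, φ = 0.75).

φR_n ≈ 644 kN

E55XX → F_EXX = 550 MPa.
t_e = 0.707 × 5 = 3.535 mm.
R_nwl = 0.6 × 550 × 3.535 × 460 × 10⁻³ = 536.6 kN (longitudinal, 2 welds).
R_nwt = 0.6 × 550 × 3.535 × 230 × 10⁻³ = 268.3 kN (transverse, base value).
(i) R_nwl + R_nwt = 804.9 kN; (ii) 0.85 R_nwl + 1.5 R_nwt = 858.6 kN.
R_n = max = 858.6 kN [governs: (ii)]; φR_n = 643.9 kN.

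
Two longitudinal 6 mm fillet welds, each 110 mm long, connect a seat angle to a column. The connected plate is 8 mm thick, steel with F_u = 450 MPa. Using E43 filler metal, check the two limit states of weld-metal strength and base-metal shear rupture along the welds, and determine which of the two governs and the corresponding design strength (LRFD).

φR_n ≈ 181 kN (weld metal governs)

E43XX → F_EXX = 430 MPa.
t_e = 0.707 × 6 = 4.242 mm; L = 220 mm.
Weld metal: φR_n = 0.75 × 0.6 × 430 × 4.242 × 220 × 10⁻³ = 180.6 kN.
Base metal (shear rupture): φR_n = 0.75 × 0.6 × 450 × 8 × 220 × 10⁻³ = 356.4 kN.
Governing: weld metal.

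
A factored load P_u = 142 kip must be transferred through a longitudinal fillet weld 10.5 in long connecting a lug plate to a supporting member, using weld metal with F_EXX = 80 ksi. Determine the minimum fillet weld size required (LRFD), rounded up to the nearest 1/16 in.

w = 9/16 in

Total weld length L = 10.5 in.
Required throat t_e = P_u / (φ × 0.6 F_EXX × L) = 142 / (0.75 × 0.6 × 80 × 10.5) = 0.3757 in.
Required leg w = t_e / 0.707 = 0.5313 in → use 9/16 in.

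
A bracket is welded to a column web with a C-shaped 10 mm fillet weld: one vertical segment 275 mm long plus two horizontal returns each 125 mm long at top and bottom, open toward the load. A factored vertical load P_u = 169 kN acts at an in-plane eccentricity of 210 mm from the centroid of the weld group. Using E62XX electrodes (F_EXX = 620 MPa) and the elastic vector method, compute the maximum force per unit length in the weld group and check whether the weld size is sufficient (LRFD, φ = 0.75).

Total weld length L_w = 525 mm. Treat welds as unit-width lines.
Centroid: x̄ = 2×125×62.5 / 525 = 29.76 mm from the vertical weld.
Polar moment about centroid: J = I_x + I_y = [275³/12 + 2×125×137.5²] + [275×29.76² + 2(125³/12 + 125×32.74²)] = 7297000 mm³.
Direct shear f_v = P/L_w = 169×10³ / 525 = 321.9 N/mm (vertical).
Torsion M = P·e = 169×10³ × 210 = 35490000 N·mm.
Critical point at (x, y) = (95.24, 137.5) from centroid. f_tx = M·y/J = 668.8 N/mm; f_ty = M·x/J = 463.2 N/mm.
Resultant f_max = √[f_tx² + (f_v + f_ty)²] = √[668.8² + (321.9 + 463.2)²] = 1031 N/mm.
Capacity per unit length: φr_n = 0.75 × 0.6 × 620 × (0.707 × 10) = 1973 N/mm.
1031 ≤ 1973 → adequate.

f_max ≈ 1030 N/mm; adequate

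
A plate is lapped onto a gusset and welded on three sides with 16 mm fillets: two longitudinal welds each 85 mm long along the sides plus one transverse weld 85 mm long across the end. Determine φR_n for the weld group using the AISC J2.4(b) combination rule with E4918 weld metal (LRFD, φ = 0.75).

φR_n ≈ 678 kN

E49XX → F_EXX = 490 MPa.
t_e = 0.707 × 16 = 11.31 mm.
R_nwl = 0.6 × 490 × 11.31 × 170 × 10⁻³ = 565.4 kN (longitudinal, 2 welds).
R_nwt = 0.6 × 490 × 11.31 × 85 × 10⁻³ = 282.7 kN (transverse, base value).
(i) R_nwl + R_nwt = 848.1 kN; (ii) 0.85 R_nwl + 1.5 R_nwt = 904.6 kN.
R_n = max = 904.6 kN [governs: (ii)]; φR_n = 678.4 kN.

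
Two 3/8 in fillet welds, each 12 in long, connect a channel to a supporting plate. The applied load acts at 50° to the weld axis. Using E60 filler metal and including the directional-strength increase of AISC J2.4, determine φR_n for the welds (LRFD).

φR_n ≈ 229 kip

E60XX → F_EXX = 60 ksi.
t_e = 0.707 × 0.375 = 0.2651 in; A_we = 0.2651 × 24 = 6.363 in².
Directional factor: 1.0 + 0.5 sin^1.5(50°) = 1.335.
F_nw = 0.6 × 60 × 1.335 = 48.07 ksi.
φR_n = 0.75 × 48.07 × 6.363 = 229.4 kip.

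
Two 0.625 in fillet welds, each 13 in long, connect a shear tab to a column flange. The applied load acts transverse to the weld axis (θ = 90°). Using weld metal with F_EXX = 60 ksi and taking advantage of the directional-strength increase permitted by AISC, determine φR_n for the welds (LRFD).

φR_n ≈ 465 kips

t_e = 0.707 × 0.625 = 0.4419 in; A_we = 0.4419 × 26 = 11.49 in².
Directional factor: 1.0 + 0.5 sin^1.5(90°) = 1.5.
F_nw = 0.6 × 60 × 1.5 = 54 ksi.
φR_n = 0.75 × 54 × 11.49 = 465.3 kips.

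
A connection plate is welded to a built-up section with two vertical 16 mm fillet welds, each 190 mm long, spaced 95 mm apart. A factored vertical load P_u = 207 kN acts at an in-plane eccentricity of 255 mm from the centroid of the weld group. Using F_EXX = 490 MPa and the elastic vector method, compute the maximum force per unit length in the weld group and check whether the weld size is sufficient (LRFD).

f_max ≈ 3080 N/mm; NOT adequate

Total weld length L_w = 380 mm. Treat welds as unit-width lines.
Polar moment about centroid: J = 2[d³/12 + d(b/2)²] = 2[190³/12 + 190×47.5²] = 2001000 mm³.
Direct shear f_v = P/L_w = 207×10³ / 380 = 544.7 N/mm (vertical).
Torsion M = P·e = 207×10³ × 255 = 52785000 N·mm.
Critical point at (x, y) = (47.5, 95) from centroid. f_tx = M·y/J = 2507 N/mm; f_ty = M·x/J = 1253 N/mm.
Resultant f_max = √[f_tx² + (f_v + f_ty)²] = √[2507² + (544.7 + 1253)²] = 3085 N/mm.
Capacity per unit length: φr_n = 0.75 × 0.6 × 490 × (0.707 × 16) = 2494 N/mm.
3085 > 2494 → NOT adequate.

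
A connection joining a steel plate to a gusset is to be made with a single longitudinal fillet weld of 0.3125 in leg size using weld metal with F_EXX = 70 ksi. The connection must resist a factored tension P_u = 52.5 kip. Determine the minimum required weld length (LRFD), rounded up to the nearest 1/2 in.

Throat t_e = 0.707 × 0.3125 = 0.2209 in.
φr_n = 0.75 × 0.6 × 70 × 0.2209 = 6.96 kip/in.
L_req = P_u / φr_n = 52.5 / 6.96 = 7.544 in total.
Round up → use L = 8 in.

L = 8 in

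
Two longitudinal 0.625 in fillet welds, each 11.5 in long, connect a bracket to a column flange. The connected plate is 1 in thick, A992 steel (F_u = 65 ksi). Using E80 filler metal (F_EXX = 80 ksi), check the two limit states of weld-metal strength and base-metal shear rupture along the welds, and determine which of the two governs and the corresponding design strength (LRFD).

φR_n ≈ 366 kip (weld metal governs)

t_e = 0.707 × 0.625 = 0.4419 in; L = 23 in.
Weld metal: φR_n = 0.75 × 0.6 × 80 × 0.4419 × 23 = 365.9 kip.
Base metal (shear rupture): φR_n = 0.75 × 0.6 × 65 × 1 × 23 = 672.8 kip.
Governing: weld metal.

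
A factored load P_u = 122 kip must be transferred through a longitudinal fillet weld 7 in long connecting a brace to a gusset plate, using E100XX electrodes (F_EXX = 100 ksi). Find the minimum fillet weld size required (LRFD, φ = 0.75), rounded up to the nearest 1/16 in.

Total weld length L = 7 in.
Required throat t_e = P_u / (φ × 0.6 F_EXX × L) = 122 / (0.75 × 0.6 × 100 × 7) = 0.3873 in.
Required leg w = t_e / 0.707 = 0.5478 in → use 9/16 in.

w = 9/16 in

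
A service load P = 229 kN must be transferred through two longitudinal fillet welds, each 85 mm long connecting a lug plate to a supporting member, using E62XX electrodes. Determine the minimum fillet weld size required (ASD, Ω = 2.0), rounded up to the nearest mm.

E62XX → F_EXX = 620 MPa.
Total weld length L = 170 mm.
Required throat t_e = P × Ω / (0.6 F_EXX × L) = 229 × 2.0 / (0.6 × 620 × 170 × 10⁻³) = 7.242 mm.
Required leg w = t_e / 0.707 = 10.24 mm → use 11 mm.

w = 11 mm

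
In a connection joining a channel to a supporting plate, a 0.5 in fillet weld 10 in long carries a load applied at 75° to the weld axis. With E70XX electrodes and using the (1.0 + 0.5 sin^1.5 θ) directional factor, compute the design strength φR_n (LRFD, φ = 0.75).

φR_n ≈ 164 kip

E70XX → F_EXX = 70 ksi.
t_e = 0.707 × 0.5 = 0.3535 in; A_we = 0.3535 × 10 = 3.535 in².
Directional factor: 1.0 + 0.5 sin^1.5(75°) = 1.475.
F_nw = 0.6 × 70 × 1.475 = 61.94 ksi.
φR_n = 0.75 × 61.94 × 3.535 = 164.2 kip.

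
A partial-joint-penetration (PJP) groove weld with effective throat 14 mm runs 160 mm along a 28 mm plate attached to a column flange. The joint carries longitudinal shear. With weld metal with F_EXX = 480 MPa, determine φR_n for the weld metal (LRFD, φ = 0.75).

Effective throat (given) t_e = 14 mm.
A_we = 14 × 160 = 2240 mm².
F_nw = 0.6 F_EXX = 288 MPa.
φR_n = 0.75 × 288 × 2240 × 10⁻³ = 483.8 kN.

φR_n ≈ 484 kN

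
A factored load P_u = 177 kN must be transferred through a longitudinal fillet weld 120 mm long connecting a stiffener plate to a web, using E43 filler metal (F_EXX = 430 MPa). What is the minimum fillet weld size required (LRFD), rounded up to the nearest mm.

w = 11 mm

Total weld length L = 120 mm.
Required throat t_e = P_u / (φ × 0.6 F_EXX × L) = 177 / (0.75 × 0.6 × 430 × 120 × 10⁻³) = 7.623 mm.
Required leg w = t_e / 0.707 = 10.78 mm → use 11 mm.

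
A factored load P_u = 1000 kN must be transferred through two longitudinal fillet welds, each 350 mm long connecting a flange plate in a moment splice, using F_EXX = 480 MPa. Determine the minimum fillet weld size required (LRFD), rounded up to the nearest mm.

Total weld length L = 700 mm.
Required throat t_e = P_u / (φ × 0.6 F_EXX × L) = 1000 / (0.75 × 0.6 × 480 × 700 × 10⁻³) = 6.614 mm.
Required leg w = t_e / 0.707 = 9.355 mm → use 10 mm.

w = 10 mm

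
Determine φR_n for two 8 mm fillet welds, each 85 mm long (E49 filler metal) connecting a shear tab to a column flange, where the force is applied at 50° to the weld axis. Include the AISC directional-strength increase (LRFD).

φR_n ≈ 283 kN

E49XX → F_EXX = 490 MPa.
t_e = 0.707 × 8 = 5.656 mm; A_we = 5.656 × 170 = 961.5 mm².
Directional factor: 1.0 + 0.5 sin^1.5(50°) = 1.335.
F_nw = 0.6 × 490 × 1.335 = 392.6 MPa.
φR_n = 0.75 × 392.6 × 961.5 × 10⁻³ = 283.1 kN.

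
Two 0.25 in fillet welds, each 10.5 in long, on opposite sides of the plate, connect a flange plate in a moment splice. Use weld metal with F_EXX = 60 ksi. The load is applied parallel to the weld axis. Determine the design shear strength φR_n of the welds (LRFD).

Effective throat t_e = 0.707 × 0.25 = 0.1767 in.
Total length L = 21 in; A_we = 0.1767 × 21 = 3.712 in².
F_nw = 0.6 F_EXX = 0.6 × 60 = 36 ksi.
φR_n = 0.75 × 36 × 3.712 = 100.2 kip.

φR_n ≈ 100 kip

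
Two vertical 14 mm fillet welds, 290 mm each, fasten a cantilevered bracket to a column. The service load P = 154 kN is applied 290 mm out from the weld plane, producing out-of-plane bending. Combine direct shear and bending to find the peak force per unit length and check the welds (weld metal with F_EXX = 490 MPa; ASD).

L_w = 2 × 290 = 580 mm; section modulus (unit throat) S = 2 × L²/6 = 28030 mm².
Direct shear f_v = P/L_w = 154×10³/580 = 265.5 N/mm.
Moment M = P × e = 154×10³ × 290 = 44660000 N·mm; bending f_b = M/S = 1593 N/mm.
f_max = √(f_v² + f_b²) = √(265.5² + 1593²) = 1615 N/mm.
r_n/Ω = (1/2.0) × 0.6 × 490 × (0.707 × 14) = 1455 N/mm → NOT adequate.

f_max ≈ 1620 N/mm; NOT adequate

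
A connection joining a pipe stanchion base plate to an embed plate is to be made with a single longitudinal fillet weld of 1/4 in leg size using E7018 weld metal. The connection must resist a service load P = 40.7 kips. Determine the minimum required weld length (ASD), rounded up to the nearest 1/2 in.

L = 11 in

E70XX → F_EXX = 70 ksi.
Throat t_e = 0.707 × 0.25 = 0.1767 in.
r_n/Ω = (0.6 × 70 × 0.1767) / 2.0 = 3.712 kip/in.
L_req = P / (r_n/Ω) = 40.7 / 3.712 = 10.97 in total.
Round up → use L = 11 in.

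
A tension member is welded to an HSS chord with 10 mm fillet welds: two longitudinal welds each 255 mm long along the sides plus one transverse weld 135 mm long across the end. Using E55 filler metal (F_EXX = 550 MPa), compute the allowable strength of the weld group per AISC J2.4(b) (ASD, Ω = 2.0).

t_e = 0.707 × 10 = 7.07 mm.
R_nwl = 0.6 × 550 × 7.07 × 510 × 10⁻³ = 1190 kN (longitudinal, 2 welds).
R_nwt = 0.6 × 550 × 7.07 × 135 × 10⁻³ = 315 kN (transverse, base value).
(i) R_nwl + R_nwt = 1505 kN; (ii) 0.85 R_nwl + 1.5 R_nwt = 1484 kN.
R_n = max = 1505 kN [governs: (i)]; R_n/Ω = 752.4 kN.

R_n/Ω ≈ 752 kN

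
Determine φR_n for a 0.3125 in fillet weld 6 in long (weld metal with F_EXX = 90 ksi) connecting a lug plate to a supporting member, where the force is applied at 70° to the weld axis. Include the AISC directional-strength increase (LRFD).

t_e = 0.707 × 0.3125 = 0.2209 in; A_we = 0.2209 × 6 = 1.326 in².
Directional factor: 1.0 + 0.5 sin^1.5(70°) = 1.455.
F_nw = 0.6 × 90 × 1.455 = 78.59 ksi.
φR_n = 0.75 × 78.59 × 1.326 = 78.14 kips.

φR_n ≈ 78.1 kips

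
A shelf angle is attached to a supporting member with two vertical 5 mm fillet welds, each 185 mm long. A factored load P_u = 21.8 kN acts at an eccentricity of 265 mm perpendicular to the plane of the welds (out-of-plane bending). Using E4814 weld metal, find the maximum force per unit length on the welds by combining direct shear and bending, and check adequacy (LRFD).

f_max ≈ 510 N/mm; adequate

E48XX → F_EXX = 480 MPa.
L_w = 2 × 185 = 370 mm; section modulus (unit throat) S = 2 × L²/6 = 11410 mm².
Direct shear f_v = P/L_w = 21.8×10³/370 = 58.92 N/mm.
Moment M = P × e = 21.8×10³ × 265 = 5777000 N·mm; bending f_b = M/S = 506.4 N/mm.
f_max = √(f_v² + f_b²) = √(58.92² + 506.4²) = 509.8 N/mm.
φr_n = 0.75 × 0.6 × 480 × (0.707 × 5) = 763.6 N/mm → adequate.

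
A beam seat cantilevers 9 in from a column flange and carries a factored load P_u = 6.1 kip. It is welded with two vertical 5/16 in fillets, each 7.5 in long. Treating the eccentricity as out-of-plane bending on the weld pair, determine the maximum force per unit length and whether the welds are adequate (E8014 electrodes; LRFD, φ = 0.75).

E80XX → F_EXX = 80 ksi.
L_w = 2 × 7.5 = 15 in; section modulus (unit throat) S = 2 × L²/6 = 18.75 in².
Direct shear f_v = P/L_w = 6.1/15 = 0.4067 kip/in.
Moment M = P × e = 6.1 × 9 = 54.9 kip·in; bending f_b = M/S = 2.928 kip/in.
f_max = √(f_v² + f_b²) = √(0.4067² + 2.928²) = 2.956 kip/in.
φr_n = 0.75 × 0.6 × 80 × (0.707 × 0.3125) = 7.954 kip/in → adequate.

f_max ≈ 2.96 kip/in; adequate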